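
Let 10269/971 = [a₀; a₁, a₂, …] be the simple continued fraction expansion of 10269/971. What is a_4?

1

Apply division with remainder until the remainder is 0:
⌊10269/971⌋ = 10, remainder 559
⌊971/559⌋ = 1, remainder 412
⌊559/412⌋ = 1, remainder 147
⌊412/147⌋ = 2, remainder 118
⌊147/118⌋ = 1, remainder 29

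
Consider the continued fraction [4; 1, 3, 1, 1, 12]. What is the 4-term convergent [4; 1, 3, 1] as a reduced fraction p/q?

24/5

Starting at the tail and folding back:
Start with 1.
3 + 1/(1/1) = 3 + 1/1 = 4/1
1 + 1/(4/1) = 1 + 1/4 = 5/4
4 + 1/(5/4) = 4 + 4/5 = 24/5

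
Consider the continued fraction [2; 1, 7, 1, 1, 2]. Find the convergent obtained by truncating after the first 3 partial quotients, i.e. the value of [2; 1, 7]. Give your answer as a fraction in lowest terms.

Build up convergents one term at a time:
a_0 = 2: 2/1
a_1 = 1: 3/1
a_2 = 7: 23/8

23/8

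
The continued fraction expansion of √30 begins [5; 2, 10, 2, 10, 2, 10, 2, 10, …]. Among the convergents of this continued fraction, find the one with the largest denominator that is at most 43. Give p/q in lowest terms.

115/21

a_0 = 5: 5/1  (≤ bound)
a_1 = 2: 11/2  (≤ bound)
a_2 = 10: 115/21  (≤ bound)
a_3 = 2: 241/44  (> 43, stop)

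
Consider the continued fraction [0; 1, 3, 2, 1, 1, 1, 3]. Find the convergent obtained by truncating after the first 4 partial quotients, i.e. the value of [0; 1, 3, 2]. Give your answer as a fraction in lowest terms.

Compute successive convergents:
a_0 = 0: 0/1
a_1 = 1: 1/1
a_2 = 3: 3/4
a_3 = 2: 7/9

7/9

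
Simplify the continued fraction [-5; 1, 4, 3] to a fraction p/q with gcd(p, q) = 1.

-67/16

Compute successive convergents:
a_0 = -5: -5/1
a_1 = 1: -4/1
a_2 = 4: -21/5
a_3 = 3: -67/16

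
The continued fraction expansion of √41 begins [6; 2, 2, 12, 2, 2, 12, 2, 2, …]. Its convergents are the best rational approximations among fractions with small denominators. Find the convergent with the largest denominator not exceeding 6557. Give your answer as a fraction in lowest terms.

a_0 = 6: 6/1  (≤ bound)
a_1 = 2: 13/2  (≤ bound)
a_2 = 2: 32/5  (≤ bound)
a_3 = 12: 397/62  (≤ bound)
a_4 = 2: 826/129  (≤ bound)
a_5 = 2: 2049/320  (≤ bound)
a_6 = 12: 25414/3969  (≤ bound)
a_7 = 2: 52877/8258  (> 6557, stop)

25414/3969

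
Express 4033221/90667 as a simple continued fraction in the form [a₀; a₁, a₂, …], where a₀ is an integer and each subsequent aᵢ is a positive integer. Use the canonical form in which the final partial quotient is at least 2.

[44; 2, 15, 50, 2, 1, 3, 5]

⌊4033221/90667⌋ = 44, remainder 43873
⌊90667/43873⌋ = 2, remainder 2921
⌊43873/2921⌋ = 15, remainder 58
⌊2921/58⌋ = 50, remainder 21
⌊58/21⌋ = 2, remainder 16
⌊21/16⌋ = 1, remainder 5
⌊16/5⌋ = 3, remainder 1
⌊5/1⌋ = 5, remainder 0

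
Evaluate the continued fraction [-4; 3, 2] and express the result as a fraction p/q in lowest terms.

Collapse the nested fraction from the inside out:
Start with 2.
3 + 1/(2/1) = 3 + 1/2 = 7/2
-4 + 1/(7/2) = -4 + 2/7 = -26/7

-26/7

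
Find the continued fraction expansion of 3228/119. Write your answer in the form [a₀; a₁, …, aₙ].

Run the Euclidean algorithm, recording each quotient:
⌊3228/119⌋ = 27, remainder 15
⌊119/15⌋ = 7, remainder 14
⌊15/14⌋ = 1, remainder 1
⌊14/1⌋ = 14, remainder 0

[27; 7, 1, 14]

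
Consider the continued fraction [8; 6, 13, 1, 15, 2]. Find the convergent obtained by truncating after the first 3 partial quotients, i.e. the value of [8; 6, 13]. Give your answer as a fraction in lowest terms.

Use the convergent recurrence hₖ = aₖ·hₖ₋₁ + hₖ₋₂ (and likewise for the denominators kₖ):
a_0 = 8: 8/1
a_1 = 6: 49/6
a_2 = 13: 645/79

645/79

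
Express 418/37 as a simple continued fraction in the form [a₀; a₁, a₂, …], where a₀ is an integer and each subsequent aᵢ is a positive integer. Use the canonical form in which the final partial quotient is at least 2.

[11; 3, 2, 1, 3]

418 ÷ 37 → quotient 11, remainder 11
37 ÷ 11 → quotient 3, remainder 4
11 ÷ 4 → quotient 2, remainder 3
4 ÷ 3 → quotient 1, remainder 1
3 ÷ 1 → quotient 3, remainder 0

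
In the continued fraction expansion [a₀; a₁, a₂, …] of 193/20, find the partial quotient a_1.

1

193 ÷ 20 → quotient 9, remainder 13
20 ÷ 13 → quotient 1, remainder 7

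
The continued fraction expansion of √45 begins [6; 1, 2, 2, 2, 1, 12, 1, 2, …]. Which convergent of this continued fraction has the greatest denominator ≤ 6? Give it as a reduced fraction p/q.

20/3

a_0 = 6: 6/1  (≤ bound)
a_1 = 1: 7/1  (≤ bound)
a_2 = 2: 20/3  (≤ bound)
a_3 = 2: 47/7  (> 6, stop)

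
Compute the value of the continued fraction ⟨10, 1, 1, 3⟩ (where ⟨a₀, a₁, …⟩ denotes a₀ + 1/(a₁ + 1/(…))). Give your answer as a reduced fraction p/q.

74/7

Starting at the tail and folding back:
Start with 3.
1 + 1/(3/1) = 1 + 1/3 = 4/3
1 + 1/(4/3) = 1 + 3/4 = 7/4
10 + 1/(7/4) = 10 + 4/7 = 74/7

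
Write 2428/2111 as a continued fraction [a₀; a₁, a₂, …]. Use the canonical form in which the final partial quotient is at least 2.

Run the Euclidean algorithm, recording each quotient:
⌊2428/2111⌋ = 1, remainder 317
⌊2111/317⌋ = 6, remainder 209
⌊317/209⌋ = 1, remainder 108
⌊209/108⌋ = 1, remainder 101
⌊108/101⌋ = 1, remainder 7
⌊101/7⌋ = 14, remainder 3
⌊7/3⌋ = 2, remainder 1
⌊3/1⌋ = 3, remainder 0

[1; 6, 1, 1, 1, 14, 2, 3]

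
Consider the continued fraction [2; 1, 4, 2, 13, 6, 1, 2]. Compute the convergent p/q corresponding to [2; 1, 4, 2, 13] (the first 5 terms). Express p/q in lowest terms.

a_0 = 2: 2/1
a_1 = 1: 3/1
a_2 = 4: 14/5
a_3 = 2: 31/11
a_4 = 13: 417/148

417/148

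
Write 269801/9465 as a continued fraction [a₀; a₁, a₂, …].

[28; 1, 1, 48, 3, 2, 6, 2]

Run the Euclidean algorithm, recording each quotient:
269801 = 28·9465 + 4781, so a_0 = 28
9465 = 1·4781 + 4684, so a_1 = 1
4781 = 1·4684 + 97, so a_2 = 1
4684 = 48·97 + 28, so a_3 = 48
97 = 3·28 + 13, so a_4 = 3
28 = 2·13 + 2, so a_5 = 2
13 = 6·2 + 1, so a_6 = 6
2 = 2·1 + 0, so a_7 = 2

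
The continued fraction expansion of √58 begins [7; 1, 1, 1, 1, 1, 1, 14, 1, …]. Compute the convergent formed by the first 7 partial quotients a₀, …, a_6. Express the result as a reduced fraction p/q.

Starting at the tail and folding back:
Start with 1.
1 + 1/(1/1) = 1 + 1/1 = 2/1
1 + 1/(2/1) = 1 + 1/2 = 3/2
1 + 1/(3/2) = 1 + 2/3 = 5/3
1 + 1/(5/3) = 1 + 3/5 = 8/5
1 + 1/(8/5) = 1 + 5/8 = 13/8
7 + 1/(13/8) = 7 + 8/13 = 99/13

99/13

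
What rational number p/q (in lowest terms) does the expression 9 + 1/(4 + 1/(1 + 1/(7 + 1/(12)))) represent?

a_0 = 9: 9/1
a_1 = 4: 37/4
a_2 = 1: 46/5
a_3 = 7: 359/39
a_4 = 12: 4354/473

4354/473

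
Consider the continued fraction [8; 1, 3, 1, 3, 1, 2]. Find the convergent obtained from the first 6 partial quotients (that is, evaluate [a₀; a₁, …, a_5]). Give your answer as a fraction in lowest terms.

a_0 = 8: 8/1
a_1 = 1: 9/1
a_2 = 3: 35/4
a_3 = 1: 44/5
a_4 = 3: 167/19
a_5 = 1: 211/24

211/24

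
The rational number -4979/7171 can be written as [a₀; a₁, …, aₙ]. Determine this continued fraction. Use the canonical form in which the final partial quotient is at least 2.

[-1; 3, 3, 1, 2, 6, 15, 2]

-4979 ÷ 7171 → quotient -1, remainder 2192
7171 ÷ 2192 → quotient 3, remainder 595
2192 ÷ 595 → quotient 3, remainder 407
595 ÷ 407 → quotient 1, remainder 188
407 ÷ 188 → quotient 2, remainder 31
188 ÷ 31 → quotient 6, remainder 2
31 ÷ 2 → quotient 15, remainder 1
2 ÷ 1 → quotient 2, remainder 0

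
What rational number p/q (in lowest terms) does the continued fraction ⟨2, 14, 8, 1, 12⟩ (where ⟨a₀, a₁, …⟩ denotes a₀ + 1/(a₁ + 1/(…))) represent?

3390/1637

Compute successive convergents:
a_0 = 2: 2/1
a_1 = 14: 29/14
a_2 = 8: 234/113
a_3 = 1: 263/127
a_4 = 12: 3390/1637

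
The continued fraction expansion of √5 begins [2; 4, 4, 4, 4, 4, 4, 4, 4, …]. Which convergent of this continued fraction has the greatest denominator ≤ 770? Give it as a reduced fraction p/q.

682/305

List convergents until the denominator exceeds the bound:
a_0 = 2: 2/1  (≤ bound)
a_1 = 4: 9/4  (≤ bound)
a_2 = 4: 38/17  (≤ bound)
a_3 = 4: 161/72  (≤ bound)
a_4 = 4: 682/305  (≤ bound)
a_5 = 4: 2889/1292  (> 770, stop)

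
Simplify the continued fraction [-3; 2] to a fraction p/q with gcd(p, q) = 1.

-5/2

a_0 = -3: -3/1
a_1 = 2: -5/2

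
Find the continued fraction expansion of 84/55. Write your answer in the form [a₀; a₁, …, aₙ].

[1; 1, 1, 8, 1, 2]

⌊84/55⌋ = 1, remainder 29
⌊55/29⌋ = 1, remainder 26
⌊29/26⌋ = 1, remainder 3
⌊26/3⌋ = 8, remainder 2
⌊3/2⌋ = 1, remainder 1
⌊2/1⌋ = 2, remainder 0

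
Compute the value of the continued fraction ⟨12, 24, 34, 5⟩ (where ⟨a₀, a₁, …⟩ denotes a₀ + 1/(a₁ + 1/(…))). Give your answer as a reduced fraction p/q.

49479/4109

a_0 = 12: 12/1
a_1 = 24: 289/24
a_2 = 34: 9838/817
a_3 = 5: 49479/4109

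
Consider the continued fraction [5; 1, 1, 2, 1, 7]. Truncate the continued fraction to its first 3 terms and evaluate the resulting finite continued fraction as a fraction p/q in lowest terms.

11/2

a_0 = 5: 5/1
a_1 = 1: 6/1
a_2 = 1: 11/2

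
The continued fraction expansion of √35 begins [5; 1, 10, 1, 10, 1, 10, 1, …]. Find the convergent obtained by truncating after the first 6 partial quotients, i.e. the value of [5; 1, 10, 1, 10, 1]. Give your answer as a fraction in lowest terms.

846/143

a_0 = 5: 5/1
a_1 = 1: 6/1
a_2 = 10: 65/11
a_3 = 1: 71/12
a_4 = 10: 775/131
a_5 = 1: 846/143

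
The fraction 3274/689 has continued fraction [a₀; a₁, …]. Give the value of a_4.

5

⌊3274/689⌋ = 4, remainder 518
⌊689/518⌋ = 1, remainder 171
⌊518/171⌋ = 3, remainder 5
⌊171/5⌋ = 34, remainder 1
⌊5/1⌋ = 5, remainder 0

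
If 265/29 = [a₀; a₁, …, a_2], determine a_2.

4

265 ÷ 29 → quotient 9, remainder 4
29 ÷ 4 → quotient 7, remainder 1
4 ÷ 1 → quotient 4, remainder 0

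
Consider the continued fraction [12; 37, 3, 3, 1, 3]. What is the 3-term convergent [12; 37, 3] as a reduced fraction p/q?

1347/112

Start with 3.
37 + 1/(3/1) = 37 + 1/3 = 112/3
12 + 1/(112/3) = 12 + 3/112 = 1347/112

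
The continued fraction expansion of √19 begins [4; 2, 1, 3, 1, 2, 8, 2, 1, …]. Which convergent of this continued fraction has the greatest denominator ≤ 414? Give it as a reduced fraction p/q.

1421/326

a_0 = 4: 4/1  (≤ bound)
a_1 = 2: 9/2  (≤ bound)
a_2 = 1: 13/3  (≤ bound)
a_3 = 3: 48/11  (≤ bound)
a_4 = 1: 61/14  (≤ bound)
a_5 = 2: 170/39  (≤ bound)
a_6 = 8: 1421/326  (≤ bound)
a_7 = 2: 3012/691  (> 414, stop)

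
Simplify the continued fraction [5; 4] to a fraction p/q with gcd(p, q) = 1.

21/4

a_0 = 5: 5/1
a_1 = 4: 21/4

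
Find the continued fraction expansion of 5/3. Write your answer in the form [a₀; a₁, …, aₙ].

5 ÷ 3 → quotient 1, remainder 2
3 ÷ 2 → quotient 1, remainder 1
2 ÷ 1 → quotient 2, remainder 0

[1; 1, 2]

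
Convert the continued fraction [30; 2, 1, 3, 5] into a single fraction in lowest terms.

Build up convergents one term at a time:
a_0 = 30: 30/1
a_1 = 2: 61/2
a_2 = 1: 91/3
a_3 = 3: 334/11
a_4 = 5: 1761/58

1761/58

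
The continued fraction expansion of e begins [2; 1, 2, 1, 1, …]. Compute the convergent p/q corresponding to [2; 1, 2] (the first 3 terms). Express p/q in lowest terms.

Collapse the nested fraction from the inside out:
Start with 2.
1 + 1/(2/1) = 1 + 1/2 = 3/2
2 + 1/(3/2) = 2 + 2/3 = 8/3

8/3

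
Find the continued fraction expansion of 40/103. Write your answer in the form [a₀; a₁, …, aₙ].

[0; 2, 1, 1, 2, 1, 5]

⌊40/103⌋ = 0, remainder 40
⌊103/40⌋ = 2, remainder 23
⌊40/23⌋ = 1, remainder 17
⌊23/17⌋ = 1, remainder 6
⌊17/6⌋ = 2, remainder 5
⌊6/5⌋ = 1, remainder 1
⌊5/1⌋ = 5, remainder 0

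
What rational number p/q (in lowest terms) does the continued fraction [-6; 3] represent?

Compute successive convergents:
a_0 = -6: -6/1
a_1 = 3: -17/3

-17/3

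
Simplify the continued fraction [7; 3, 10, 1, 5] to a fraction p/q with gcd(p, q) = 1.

Collapse the nested fraction from the inside out:
Start with 5.
1 + 1/(5/1) = 1 + 1/5 = 6/5
10 + 1/(6/5) = 10 + 5/6 = 65/6
3 + 1/(65/6) = 3 + 6/65 = 201/65
7 + 1/(201/65) = 7 + 65/201 = 1472/201

1472/201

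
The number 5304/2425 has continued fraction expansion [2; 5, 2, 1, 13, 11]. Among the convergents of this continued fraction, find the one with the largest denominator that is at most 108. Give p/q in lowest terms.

35/16

a_0 = 2: 2/1  (≤ bound)
a_1 = 5: 11/5  (≤ bound)
a_2 = 2: 24/11  (≤ bound)
a_3 = 1: 35/16  (≤ bound)
a_4 = 13: 479/219  (> 108, stop)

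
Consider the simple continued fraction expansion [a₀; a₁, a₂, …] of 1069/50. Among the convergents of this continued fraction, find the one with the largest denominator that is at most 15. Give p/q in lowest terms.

a_0 = 21: 21/1  (≤ bound)
a_1 = 2: 43/2  (≤ bound)
a_2 = 1: 64/3  (≤ bound)
a_3 = 1: 107/5  (≤ bound)
a_4 = 1: 171/8  (≤ bound)
a_5 = 2: 449/21  (> 15, stop)

171/8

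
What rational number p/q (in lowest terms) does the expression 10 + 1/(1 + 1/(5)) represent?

Compute successive convergents:
a_0 = 10: 10/1
a_1 = 1: 11/1
a_2 = 5: 65/6

65/6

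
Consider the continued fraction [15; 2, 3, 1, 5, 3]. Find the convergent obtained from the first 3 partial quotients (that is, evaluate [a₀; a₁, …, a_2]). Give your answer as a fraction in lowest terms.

108/7

Start with 3.
2 + 1/(3/1) = 2 + 1/3 = 7/3
15 + 1/(7/3) = 15 + 3/7 = 108/7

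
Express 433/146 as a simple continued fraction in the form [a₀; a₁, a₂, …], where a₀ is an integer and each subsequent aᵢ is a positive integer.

Repeatedly divide and take the remainder:
⌊433/146⌋ = 2, remainder 141
⌊146/141⌋ = 1, remainder 5
⌊141/5⌋ = 28, remainder 1
⌊5/1⌋ = 5, remainder 0

[2; 1, 28, 5]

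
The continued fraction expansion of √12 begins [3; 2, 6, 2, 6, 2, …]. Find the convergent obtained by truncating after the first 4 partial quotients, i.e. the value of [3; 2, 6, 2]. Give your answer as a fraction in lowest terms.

Start with 2.
6 + 1/(2/1) = 6 + 1/2 = 13/2
2 + 1/(13/2) = 2 + 2/13 = 28/13
3 + 1/(28/13) = 3 + 13/28 = 97/28

97/28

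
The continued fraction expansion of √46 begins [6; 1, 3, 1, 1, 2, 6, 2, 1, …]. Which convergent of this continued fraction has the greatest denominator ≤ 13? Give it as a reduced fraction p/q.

List convergents until the denominator exceeds the bound:
a_0 = 6: 6/1  (≤ bound)
a_1 = 1: 7/1  (≤ bound)
a_2 = 3: 27/4  (≤ bound)
a_3 = 1: 34/5  (≤ bound)
a_4 = 1: 61/9  (≤ bound)
a_5 = 2: 156/23  (> 13, stop)

61/9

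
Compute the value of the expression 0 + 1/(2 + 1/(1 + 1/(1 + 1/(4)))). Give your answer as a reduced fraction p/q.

Compute successive convergents:
a_0 = 0: 0/1
a_1 = 2: 1/2
a_2 = 1: 1/3
a_3 = 1: 2/5
a_4 = 4: 9/23

9/23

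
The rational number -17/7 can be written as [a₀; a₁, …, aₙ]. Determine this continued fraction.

Apply division with remainder until the remainder is 0:
-17 = -3·7 + 4, so a_0 = -3
7 = 1·4 + 3, so a_1 = 1
4 = 1·3 + 1, so a_2 = 1
3 = 3·1 + 0, so a_3 = 3

[-3; 1, 1, 3]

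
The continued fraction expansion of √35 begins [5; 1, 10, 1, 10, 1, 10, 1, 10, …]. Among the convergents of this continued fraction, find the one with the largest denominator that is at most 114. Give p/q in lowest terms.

List convergents until the denominator exceeds the bound:
a_0 = 5: 5/1  (≤ bound)
a_1 = 1: 6/1  (≤ bound)
a_2 = 10: 65/11  (≤ bound)
a_3 = 1: 71/12  (≤ bound)
a_4 = 10: 775/131  (> 114, stop)

71/12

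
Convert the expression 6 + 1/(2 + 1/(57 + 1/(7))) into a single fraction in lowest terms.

5242/807

a_0 = 6: 6/1
a_1 = 2: 13/2
a_2 = 57: 747/115
a_3 = 7: 5242/807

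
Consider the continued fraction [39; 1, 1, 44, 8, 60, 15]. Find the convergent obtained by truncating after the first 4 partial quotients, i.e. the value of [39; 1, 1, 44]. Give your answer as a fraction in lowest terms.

Start with 44.
1 + 1/(44/1) = 1 + 1/44 = 45/44
1 + 1/(45/44) = 1 + 44/45 = 89/45
39 + 1/(89/45) = 39 + 45/89 = 3516/89

3516/89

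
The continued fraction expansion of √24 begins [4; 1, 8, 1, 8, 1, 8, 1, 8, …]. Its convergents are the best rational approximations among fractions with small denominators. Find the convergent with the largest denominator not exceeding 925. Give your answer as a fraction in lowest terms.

4316/881

a_0 = 4: 4/1  (≤ bound)
a_1 = 1: 5/1  (≤ bound)
a_2 = 8: 44/9  (≤ bound)
a_3 = 1: 49/10  (≤ bound)
a_4 = 8: 436/89  (≤ bound)
a_5 = 1: 485/99  (≤ bound)
a_6 = 8: 4316/881  (≤ bound)
a_7 = 1: 4801/980  (> 925, stop)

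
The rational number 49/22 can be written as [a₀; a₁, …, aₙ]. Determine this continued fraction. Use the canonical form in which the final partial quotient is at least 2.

[2; 4, 2, 2]

⌊49/22⌋ = 2, remainder 5
⌊22/5⌋ = 4, remainder 2
⌊5/2⌋ = 2, remainder 1
⌊2/1⌋ = 2, remainder 0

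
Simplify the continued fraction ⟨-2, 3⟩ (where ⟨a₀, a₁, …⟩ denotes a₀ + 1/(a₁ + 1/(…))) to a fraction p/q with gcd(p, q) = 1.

-5/3

Start with 3.
-2 + 1/(3/1) = -2 + 1/3 = -5/3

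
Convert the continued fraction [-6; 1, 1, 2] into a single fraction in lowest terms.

Work from the innermost term outward:
Start with 2.
1 + 1/(2/1) = 1 + 1/2 = 3/2
1 + 1/(3/2) = 1 + 2/3 = 5/3
-6 + 1/(5/3) = -6 + 3/5 = -27/5

-27/5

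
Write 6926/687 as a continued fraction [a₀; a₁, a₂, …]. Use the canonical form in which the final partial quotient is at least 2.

6926 ÷ 687 → quotient 10, remainder 56
687 ÷ 56 → quotient 12, remainder 15
56 ÷ 15 → quotient 3, remainder 11
15 ÷ 11 → quotient 1, remainder 4
11 ÷ 4 → quotient 2, remainder 3
4 ÷ 3 → quotient 1, remainder 1
3 ÷ 1 → quotient 3, remainder 0

[10; 12, 3, 1, 2, 1, 3]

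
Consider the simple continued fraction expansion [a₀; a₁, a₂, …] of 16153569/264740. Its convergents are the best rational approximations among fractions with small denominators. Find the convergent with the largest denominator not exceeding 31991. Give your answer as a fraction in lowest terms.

113064/1853

List convergents until the denominator exceeds the bound:
a_0 = 61: 61/1  (≤ bound)
a_1 = 59: 3600/59  (≤ bound)
a_2 = 1: 3661/60  (≤ bound)
a_3 = 3: 14583/239  (≤ bound)
a_4 = 2: 32827/538  (≤ bound)
a_5 = 3: 113064/1853  (≤ bound)
a_6 = 47: 5346835/87629  (> 31991, stop)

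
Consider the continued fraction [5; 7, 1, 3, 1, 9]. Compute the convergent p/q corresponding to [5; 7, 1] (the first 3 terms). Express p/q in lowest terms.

41/8

Starting at the tail and folding back:
Start with 1.
7 + 1/(1/1) = 7 + 1/1 = 8/1
5 + 1/(8/1) = 5 + 1/8 = 41/8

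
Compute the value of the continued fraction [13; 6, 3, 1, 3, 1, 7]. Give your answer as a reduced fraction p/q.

Start with 7.
1 + 1/(7/1) = 1 + 1/7 = 8/7
3 + 1/(8/7) = 3 + 7/8 = 31/8
1 + 1/(31/8) = 1 + 8/31 = 39/31
3 + 1/(39/31) = 3 + 31/39 = 148/39
6 + 1/(148/39) = 6 + 39/148 = 927/148
13 + 1/(927/148) = 13 + 148/927 = 12199/927

12199/927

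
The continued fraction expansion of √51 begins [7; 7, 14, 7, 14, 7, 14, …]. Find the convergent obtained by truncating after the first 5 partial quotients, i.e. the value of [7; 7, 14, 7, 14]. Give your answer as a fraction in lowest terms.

a_0 = 7: 7/1
a_1 = 7: 50/7
a_2 = 14: 707/99
a_3 = 7: 4999/700
a_4 = 14: 70693/9899

70693/9899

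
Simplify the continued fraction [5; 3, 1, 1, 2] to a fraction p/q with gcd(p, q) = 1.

Compute successive convergents:
a_0 = 5: 5/1
a_1 = 3: 16/3
a_2 = 1: 21/4
a_3 = 1: 37/7
a_4 = 2: 95/18

95/18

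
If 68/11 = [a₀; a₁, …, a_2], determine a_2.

Run the Euclidean algorithm, recording each quotient:
68 ÷ 11 → quotient 6, remainder 2
11 ÷ 2 → quotient 5, remainder 1
2 ÷ 1 → quotient 2, remainder 0

2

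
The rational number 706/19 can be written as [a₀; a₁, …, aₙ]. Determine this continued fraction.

[37; 6, 3]

Apply division with remainder until the remainder is 0:
706 = 37·19 + 3, so a_0 = 37
19 = 6·3 + 1, so a_1 = 6
3 = 3·1 + 0, so a_2 = 3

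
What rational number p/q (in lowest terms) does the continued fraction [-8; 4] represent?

-31/4

Use the convergent recurrence hₖ = aₖ·hₖ₋₁ + hₖ₋₂ (and likewise for the denominators kₖ):
a_0 = -8: -8/1
a_1 = 4: -31/4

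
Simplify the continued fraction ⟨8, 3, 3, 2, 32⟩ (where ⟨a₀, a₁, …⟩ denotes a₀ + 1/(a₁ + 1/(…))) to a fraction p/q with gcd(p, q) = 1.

Start with 32.
2 + 1/(32/1) = 2 + 1/32 = 65/32
3 + 1/(65/32) = 3 + 32/65 = 227/65
3 + 1/(227/65) = 3 + 65/227 = 746/227
8 + 1/(746/227) = 8 + 227/746 = 6195/746

6195/746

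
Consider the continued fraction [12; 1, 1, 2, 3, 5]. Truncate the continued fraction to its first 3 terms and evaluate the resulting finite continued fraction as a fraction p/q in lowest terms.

25/2

Start with 1.
1 + 1/(1/1) = 1 + 1/1 = 2/1
12 + 1/(2/1) = 12 + 1/2 = 25/2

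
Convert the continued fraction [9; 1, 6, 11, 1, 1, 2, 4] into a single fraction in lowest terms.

Start with 4.
2 + 1/(4/1) = 2 + 1/4 = 9/4
1 + 1/(9/4) = 1 + 4/9 = 13/9
1 + 1/(13/9) = 1 + 9/13 = 22/13
11 + 1/(22/13) = 11 + 13/22 = 255/22
6 + 1/(255/22) = 6 + 22/255 = 1552/255
1 + 1/(1552/255) = 1 + 255/1552 = 1807/1552
9 + 1/(1807/1552) = 9 + 1552/1807 = 17815/1807

17815/1807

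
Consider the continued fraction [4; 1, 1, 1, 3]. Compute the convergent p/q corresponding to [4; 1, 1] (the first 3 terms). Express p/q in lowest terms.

a_0 = 4: 4/1
a_1 = 1: 5/1
a_2 = 1: 9/2

9/2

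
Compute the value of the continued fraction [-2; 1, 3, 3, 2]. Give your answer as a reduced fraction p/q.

-37/30

a_0 = -2: -2/1
a_1 = 1: -1/1
a_2 = 3: -5/4
a_3 = 3: -16/13
a_4 = 2: -37/30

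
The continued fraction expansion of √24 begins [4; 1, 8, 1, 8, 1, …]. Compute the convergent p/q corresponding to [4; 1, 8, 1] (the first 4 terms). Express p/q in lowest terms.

49/10

Start with 1.
8 + 1/(1/1) = 8 + 1/1 = 9/1
1 + 1/(9/1) = 1 + 1/9 = 10/9
4 + 1/(10/9) = 4 + 9/10 = 49/10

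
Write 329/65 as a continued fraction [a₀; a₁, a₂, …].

329 = 5·65 + 4, so a_0 = 5
65 = 16·4 + 1, so a_1 = 16
4 = 4·1 + 0, so a_2 = 4

[5; 16, 4]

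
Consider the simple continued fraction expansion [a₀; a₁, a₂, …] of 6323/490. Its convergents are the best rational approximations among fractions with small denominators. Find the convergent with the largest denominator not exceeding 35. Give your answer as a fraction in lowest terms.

List convergents until the denominator exceeds the bound:
a_0 = 12: 12/1  (≤ bound)
a_1 = 1: 13/1  (≤ bound)
a_2 = 9: 129/10  (≤ bound)
a_3 = 2: 271/21  (≤ bound)
a_4 = 2: 671/52  (> 35, stop)

271/21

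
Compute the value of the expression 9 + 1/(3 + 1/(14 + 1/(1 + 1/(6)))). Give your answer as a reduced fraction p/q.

Compute successive convergents:
a_0 = 9: 9/1
a_1 = 3: 28/3
a_2 = 14: 401/43
a_3 = 1: 429/46
a_4 = 6: 2975/319

2975/319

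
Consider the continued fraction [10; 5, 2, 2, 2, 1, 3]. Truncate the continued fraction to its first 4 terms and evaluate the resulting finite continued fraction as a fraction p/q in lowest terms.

a_0 = 10: 10/1
a_1 = 5: 51/5
a_2 = 2: 112/11
a_3 = 2: 275/27

275/27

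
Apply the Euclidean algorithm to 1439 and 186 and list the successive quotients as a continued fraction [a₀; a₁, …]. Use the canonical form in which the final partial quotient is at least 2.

[7; 1, 2, 1, 3, 1, 9]

1439 ÷ 186 → quotient 7, remainder 137
186 ÷ 137 → quotient 1, remainder 49
137 ÷ 49 → quotient 2, remainder 39
49 ÷ 39 → quotient 1, remainder 10
39 ÷ 10 → quotient 3, remainder 9
10 ÷ 9 → quotient 1, remainder 1
9 ÷ 1 → quotient 9, remainder 0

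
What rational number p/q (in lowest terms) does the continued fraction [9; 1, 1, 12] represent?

Collapse the nested fraction from the inside out:
Start with 12.
1 + 1/(12/1) = 1 + 1/12 = 13/12
1 + 1/(13/12) = 1 + 12/13 = 25/13
9 + 1/(25/13) = 9 + 13/25 = 238/25

238/25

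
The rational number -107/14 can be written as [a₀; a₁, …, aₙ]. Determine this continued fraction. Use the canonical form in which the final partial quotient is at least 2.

⌊-107/14⌋ = -8, remainder 5
⌊14/5⌋ = 2, remainder 4
⌊5/4⌋ = 1, remainder 1
⌊4/1⌋ = 4, remainder 0

[-8; 2, 1, 4]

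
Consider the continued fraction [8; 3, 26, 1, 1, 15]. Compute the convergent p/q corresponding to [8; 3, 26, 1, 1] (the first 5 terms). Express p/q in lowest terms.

1341/161

Work from the innermost term outward:
Start with 1.
1 + 1/(1/1) = 1 + 1/1 = 2/1
26 + 1/(2/1) = 26 + 1/2 = 53/2
3 + 1/(53/2) = 3 + 2/53 = 161/53
8 + 1/(161/53) = 8 + 53/161 = 1341/161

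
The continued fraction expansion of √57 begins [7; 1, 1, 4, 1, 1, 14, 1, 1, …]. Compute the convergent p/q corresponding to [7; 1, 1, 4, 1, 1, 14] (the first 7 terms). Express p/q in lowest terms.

Work from the innermost term outward:
Start with 14.
1 + 1/(14/1) = 1 + 1/14 = 15/14
1 + 1/(15/14) = 1 + 14/15 = 29/15
4 + 1/(29/15) = 4 + 15/29 = 131/29
1 + 1/(131/29) = 1 + 29/131 = 160/131
1 + 1/(160/131) = 1 + 131/160 = 291/160
7 + 1/(291/160) = 7 + 160/291 = 2197/291

2197/291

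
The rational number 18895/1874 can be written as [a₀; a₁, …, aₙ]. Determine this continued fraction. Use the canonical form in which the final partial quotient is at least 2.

[10; 12, 11, 14]

Run the Euclidean algorithm, recording each quotient:
18895 ÷ 1874 → quotient 10, remainder 155
1874 ÷ 155 → quotient 12, remainder 14
155 ÷ 14 → quotient 11, remainder 1
14 ÷ 1 → quotient 14, remainder 0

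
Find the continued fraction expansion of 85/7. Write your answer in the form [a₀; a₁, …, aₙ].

[12; 7]

Apply division with remainder until the remainder is 0:
85 = 12·7 + 1, so a_0 = 12
7 = 7·1 + 0, so a_1 = 7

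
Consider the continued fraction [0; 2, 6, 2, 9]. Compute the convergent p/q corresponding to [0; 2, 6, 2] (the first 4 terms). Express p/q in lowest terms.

13/28

Start with 2.
6 + 1/(2/1) = 6 + 1/2 = 13/2
2 + 1/(13/2) = 2 + 2/13 = 28/13
0 + 1/(28/13) = 0 + 13/28 = 13/28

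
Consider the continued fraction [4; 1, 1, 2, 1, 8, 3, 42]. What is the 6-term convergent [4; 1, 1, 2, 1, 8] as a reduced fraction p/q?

Compute successive convergents:
a_0 = 4: 4/1
a_1 = 1: 5/1
a_2 = 1: 9/2
a_3 = 2: 23/5
a_4 = 1: 32/7
a_5 = 8: 279/61

279/61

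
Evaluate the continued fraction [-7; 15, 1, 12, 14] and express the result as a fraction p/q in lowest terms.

-20215/2914

Start with 14.
12 + 1/(14/1) = 12 + 1/14 = 169/14
1 + 1/(169/14) = 1 + 14/169 = 183/169
15 + 1/(183/169) = 15 + 169/183 = 2914/183
-7 + 1/(2914/183) = -7 + 183/2914 = -20215/2914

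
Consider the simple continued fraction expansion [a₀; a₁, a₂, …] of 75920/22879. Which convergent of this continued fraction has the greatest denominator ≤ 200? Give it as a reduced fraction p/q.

List convergents until the denominator exceeds the bound:
a_0 = 3: 3/1  (≤ bound)
a_1 = 3: 10/3  (≤ bound)
a_2 = 7: 73/22  (≤ bound)
a_3 = 14: 1032/311  (> 200, stop)

73/22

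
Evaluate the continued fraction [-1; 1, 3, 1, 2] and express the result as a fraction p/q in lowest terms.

-3/14

a_0 = -1: -1/1
a_1 = 1: 0/1
a_2 = 3: -1/4
a_3 = 1: -1/5
a_4 = 2: -3/14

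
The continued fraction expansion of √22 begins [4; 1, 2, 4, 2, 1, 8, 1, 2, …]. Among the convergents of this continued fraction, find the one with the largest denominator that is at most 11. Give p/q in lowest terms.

14/3

List convergents until the denominator exceeds the bound:
a_0 = 4: 4/1  (≤ bound)
a_1 = 1: 5/1  (≤ bound)
a_2 = 2: 14/3  (≤ bound)
a_3 = 4: 61/13  (> 11, stop)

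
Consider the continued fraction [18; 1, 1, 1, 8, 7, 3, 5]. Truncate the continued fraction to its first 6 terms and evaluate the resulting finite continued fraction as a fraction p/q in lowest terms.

3451/185

Start with 7.
8 + 1/(7/1) = 8 + 1/7 = 57/7
1 + 1/(57/7) = 1 + 7/57 = 64/57
1 + 1/(64/57) = 1 + 57/64 = 121/64
1 + 1/(121/64) = 1 + 64/121 = 185/121
18 + 1/(185/121) = 18 + 121/185 = 3451/185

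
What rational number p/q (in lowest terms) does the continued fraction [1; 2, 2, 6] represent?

45/32

Start with 6.
2 + 1/(6/1) = 2 + 1/6 = 13/6
2 + 1/(13/6) = 2 + 6/13 = 32/13
1 + 1/(32/13) = 1 + 13/32 = 45/32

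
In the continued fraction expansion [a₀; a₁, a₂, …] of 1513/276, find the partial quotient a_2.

Apply division with remainder until the remainder is 0:
⌊1513/276⌋ = 5, remainder 133
⌊276/133⌋ = 2, remainder 10
⌊133/10⌋ = 13, remainder 3

13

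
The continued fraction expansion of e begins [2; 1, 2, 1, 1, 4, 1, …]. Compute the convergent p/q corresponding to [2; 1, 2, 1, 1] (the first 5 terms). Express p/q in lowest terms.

19/7

Collapse the nested fraction from the inside out:
Start with 1.
1 + 1/(1/1) = 1 + 1/1 = 2/1
2 + 1/(2/1) = 2 + 1/2 = 5/2
1 + 1/(5/2) = 1 + 2/5 = 7/5
2 + 1/(7/5) = 2 + 5/7 = 19/7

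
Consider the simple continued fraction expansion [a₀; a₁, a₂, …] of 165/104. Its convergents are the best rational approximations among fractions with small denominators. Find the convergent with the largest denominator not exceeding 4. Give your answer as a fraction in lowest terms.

3/2

a_0 = 1: 1/1  (≤ bound)
a_1 = 1: 2/1  (≤ bound)
a_2 = 1: 3/2  (≤ bound)
a_3 = 2: 8/5  (> 4, stop)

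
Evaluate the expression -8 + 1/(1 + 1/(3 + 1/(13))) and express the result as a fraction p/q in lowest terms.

a_0 = -8: -8/1
a_1 = 1: -7/1
a_2 = 3: -29/4
a_3 = 13: -384/53

-384/53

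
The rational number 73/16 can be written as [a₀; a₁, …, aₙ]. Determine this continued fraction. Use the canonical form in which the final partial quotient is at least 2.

[4; 1, 1, 3, 2]

Repeatedly divide and take the remainder:
73 = 4·16 + 9, so a_0 = 4
16 = 1·9 + 7, so a_1 = 1
9 = 1·7 + 2, so a_2 = 1
7 = 3·2 + 1, so a_3 = 3
2 = 2·1 + 0, so a_4 = 2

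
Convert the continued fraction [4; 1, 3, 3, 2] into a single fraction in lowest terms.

143/30

Compute successive convergents:
a_0 = 4: 4/1
a_1 = 1: 5/1
a_2 = 3: 19/4
a_3 = 3: 62/13
a_4 = 2: 143/30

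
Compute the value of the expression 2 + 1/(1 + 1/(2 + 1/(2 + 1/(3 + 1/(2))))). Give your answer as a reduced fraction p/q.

149/55

a_0 = 2: 2/1
a_1 = 1: 3/1
a_2 = 2: 8/3
a_3 = 2: 19/7
a_4 = 3: 65/24
a_5 = 2: 149/55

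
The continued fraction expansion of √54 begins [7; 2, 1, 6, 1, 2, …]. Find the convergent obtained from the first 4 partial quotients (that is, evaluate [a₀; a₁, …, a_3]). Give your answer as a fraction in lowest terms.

147/20

Start with 6.
1 + 1/(6/1) = 1 + 1/6 = 7/6
2 + 1/(7/6) = 2 + 6/7 = 20/7
7 + 1/(20/7) = 7 + 7/20 = 147/20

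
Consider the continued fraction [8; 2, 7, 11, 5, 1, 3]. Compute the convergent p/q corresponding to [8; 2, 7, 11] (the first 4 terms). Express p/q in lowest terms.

a_0 = 8: 8/1
a_1 = 2: 17/2
a_2 = 7: 127/15
a_3 = 11: 1414/167

1414/167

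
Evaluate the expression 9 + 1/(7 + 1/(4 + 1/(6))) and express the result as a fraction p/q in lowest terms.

a_0 = 9: 9/1
a_1 = 7: 64/7
a_2 = 4: 265/29
a_3 = 6: 1654/181

1654/181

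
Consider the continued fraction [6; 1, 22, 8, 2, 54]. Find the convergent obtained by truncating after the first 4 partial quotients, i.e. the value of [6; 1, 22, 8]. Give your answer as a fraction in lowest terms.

1287/185

a_0 = 6: 6/1
a_1 = 1: 7/1
a_2 = 22: 160/23
a_3 = 8: 1287/185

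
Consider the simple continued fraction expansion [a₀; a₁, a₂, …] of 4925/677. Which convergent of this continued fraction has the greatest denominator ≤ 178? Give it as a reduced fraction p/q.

662/91

a_0 = 7: 7/1  (≤ bound)
a_1 = 3: 22/3  (≤ bound)
a_2 = 1: 29/4  (≤ bound)
a_3 = 1: 51/7  (≤ bound)
a_4 = 1: 80/11  (≤ bound)
a_5 = 3: 291/40  (≤ bound)
a_6 = 2: 662/91  (≤ bound)
a_7 = 7: 4925/677  (> 178, stop)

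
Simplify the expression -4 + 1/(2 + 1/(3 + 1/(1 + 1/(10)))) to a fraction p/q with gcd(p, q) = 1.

a_0 = -4: -4/1
a_1 = 2: -7/2
a_2 = 3: -25/7
a_3 = 1: -32/9
a_4 = 10: -345/97

-345/97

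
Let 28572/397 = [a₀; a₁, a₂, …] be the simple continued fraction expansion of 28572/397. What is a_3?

Repeatedly divide and take the remainder:
28572 = 71·397 + 385, so a_0 = 71
397 = 1·385 + 12, so a_1 = 1
385 = 32·12 + 1, so a_2 = 32
12 = 12·1 + 0, so a_3 = 12

12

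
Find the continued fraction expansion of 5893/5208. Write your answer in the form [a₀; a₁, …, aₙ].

5893 ÷ 5208 → quotient 1, remainder 685
5208 ÷ 685 → quotient 7, remainder 413
685 ÷ 413 → quotient 1, remainder 272
413 ÷ 272 → quotient 1, remainder 141
272 ÷ 141 → quotient 1, remainder 131
141 ÷ 131 → quotient 1, remainder 10
131 ÷ 10 → quotient 13, remainder 1
10 ÷ 1 → quotient 10, remainder 0

[1; 7, 1, 1, 1, 1, 13, 10]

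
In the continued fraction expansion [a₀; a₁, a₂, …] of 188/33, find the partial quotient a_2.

2

⌊188/33⌋ = 5, remainder 23
⌊33/23⌋ = 1, remainder 10
⌊23/10⌋ = 2, remainder 3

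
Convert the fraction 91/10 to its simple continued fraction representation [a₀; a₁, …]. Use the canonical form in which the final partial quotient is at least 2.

91 ÷ 10 → quotient 9, remainder 1
10 ÷ 1 → quotient 10, remainder 0

[9; 10]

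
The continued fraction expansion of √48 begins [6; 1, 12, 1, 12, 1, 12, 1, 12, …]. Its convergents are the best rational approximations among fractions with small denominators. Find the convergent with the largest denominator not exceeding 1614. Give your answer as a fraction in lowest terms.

a_0 = 6: 6/1  (≤ bound)
a_1 = 1: 7/1  (≤ bound)
a_2 = 12: 90/13  (≤ bound)
a_3 = 1: 97/14  (≤ bound)
a_4 = 12: 1254/181  (≤ bound)
a_5 = 1: 1351/195  (≤ bound)
a_6 = 12: 17466/2521  (> 1614, stop)

1351/195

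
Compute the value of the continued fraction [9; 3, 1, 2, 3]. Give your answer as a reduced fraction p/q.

343/37

a_0 = 9: 9/1
a_1 = 3: 28/3
a_2 = 1: 37/4
a_3 = 2: 102/11
a_4 = 3: 343/37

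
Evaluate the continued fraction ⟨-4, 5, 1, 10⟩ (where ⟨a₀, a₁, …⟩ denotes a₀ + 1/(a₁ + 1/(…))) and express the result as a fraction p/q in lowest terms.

Start with 10.
1 + 1/(10/1) = 1 + 1/10 = 11/10
5 + 1/(11/10) = 5 + 10/11 = 65/11
-4 + 1/(65/11) = -4 + 11/65 = -249/65

-249/65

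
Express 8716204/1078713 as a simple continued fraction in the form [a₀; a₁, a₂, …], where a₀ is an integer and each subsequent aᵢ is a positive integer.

[8; 12, 2, 8, 41, 1, 14, 8]

Apply division with remainder until the remainder is 0:
8716204 = 8·1078713 + 86500, so a_0 = 8
1078713 = 12·86500 + 40713, so a_1 = 12
86500 = 2·40713 + 5074, so a_2 = 2
40713 = 8·5074 + 121, so a_3 = 8
5074 = 41·121 + 113, so a_4 = 41
121 = 1·113 + 8, so a_5 = 1
113 = 14·8 + 1, so a_6 = 14
8 = 8·1 + 0, so a_7 = 8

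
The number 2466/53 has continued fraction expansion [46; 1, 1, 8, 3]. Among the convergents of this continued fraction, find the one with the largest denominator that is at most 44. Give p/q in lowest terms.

791/17

a_0 = 46: 46/1  (≤ bound)
a_1 = 1: 47/1  (≤ bound)
a_2 = 1: 93/2  (≤ bound)
a_3 = 8: 791/17  (≤ bound)
a_4 = 3: 2466/53  (> 44, stop)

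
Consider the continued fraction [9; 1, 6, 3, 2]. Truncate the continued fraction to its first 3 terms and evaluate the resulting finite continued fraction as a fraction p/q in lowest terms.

69/7

Starting at the tail and folding back:
Start with 6.
1 + 1/(6/1) = 1 + 1/6 = 7/6
9 + 1/(7/6) = 9 + 6/7 = 69/7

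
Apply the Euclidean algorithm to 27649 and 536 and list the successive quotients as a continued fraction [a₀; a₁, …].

27649 = 51·536 + 313, so a_0 = 51
536 = 1·313 + 223, so a_1 = 1
313 = 1·223 + 90, so a_2 = 1
223 = 2·90 + 43, so a_3 = 2
90 = 2·43 + 4, so a_4 = 2
43 = 10·4 + 3, so a_5 = 10
4 = 1·3 + 1, so a_6 = 1
3 = 3·1 + 0, so a_7 = 3

[51; 1, 1, 2, 2, 10, 1, 3]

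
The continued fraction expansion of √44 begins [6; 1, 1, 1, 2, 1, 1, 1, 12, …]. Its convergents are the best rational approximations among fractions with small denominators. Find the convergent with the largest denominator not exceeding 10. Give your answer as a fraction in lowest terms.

53/8

a_0 = 6: 6/1  (≤ bound)
a_1 = 1: 7/1  (≤ bound)
a_2 = 1: 13/2  (≤ bound)
a_3 = 1: 20/3  (≤ bound)
a_4 = 2: 53/8  (≤ bound)
a_5 = 1: 73/11  (> 10, stop)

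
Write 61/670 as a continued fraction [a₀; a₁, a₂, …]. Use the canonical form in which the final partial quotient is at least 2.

Apply division with remainder until the remainder is 0:
61 ÷ 670 → quotient 0, remainder 61
670 ÷ 61 → quotient 10, remainder 60
61 ÷ 60 → quotient 1, remainder 1
60 ÷ 1 → quotient 60, remainder 0

[0; 10, 1, 60]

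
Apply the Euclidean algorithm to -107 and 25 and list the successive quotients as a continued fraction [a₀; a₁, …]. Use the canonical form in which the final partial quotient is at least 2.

-107 = -5·25 + 18, so a_0 = -5
25 = 1·18 + 7, so a_1 = 1
18 = 2·7 + 4, so a_2 = 2
7 = 1·4 + 3, so a_3 = 1
4 = 1·3 + 1, so a_4 = 1
3 = 3·1 + 0, so a_5 = 3

[-5; 1, 2, 1, 1, 3]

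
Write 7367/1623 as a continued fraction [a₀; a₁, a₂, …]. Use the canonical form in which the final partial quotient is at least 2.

⌊7367/1623⌋ = 4, remainder 875
⌊1623/875⌋ = 1, remainder 748
⌊875/748⌋ = 1, remainder 127
⌊748/127⌋ = 5, remainder 113
⌊127/113⌋ = 1, remainder 14
⌊113/14⌋ = 8, remainder 1
⌊14/1⌋ = 14, remainder 0

[4; 1, 1, 5, 1, 8, 14]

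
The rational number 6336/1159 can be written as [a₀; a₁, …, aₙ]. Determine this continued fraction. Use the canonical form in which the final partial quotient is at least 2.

6336 ÷ 1159 → quotient 5, remainder 541
1159 ÷ 541 → quotient 2, remainder 77
541 ÷ 77 → quotient 7, remainder 2
77 ÷ 2 → quotient 38, remainder 1
2 ÷ 1 → quotient 2, remainder 0

[5; 2, 7, 38, 2]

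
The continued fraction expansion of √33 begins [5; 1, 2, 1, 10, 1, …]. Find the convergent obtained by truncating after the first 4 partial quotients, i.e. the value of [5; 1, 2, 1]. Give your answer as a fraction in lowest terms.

23/4

Use the convergent recurrence hₖ = aₖ·hₖ₋₁ + hₖ₋₂ (and likewise for the denominators kₖ):
a_0 = 5: 5/1
a_1 = 1: 6/1
a_2 = 2: 17/3
a_3 = 1: 23/4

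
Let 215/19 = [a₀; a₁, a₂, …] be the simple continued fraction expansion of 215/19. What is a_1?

⌊215/19⌋ = 11, remainder 6
⌊19/6⌋ = 3, remainder 1

3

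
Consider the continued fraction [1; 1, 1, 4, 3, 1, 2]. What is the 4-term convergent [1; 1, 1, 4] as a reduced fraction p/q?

14/9

Use the convergent recurrence hₖ = aₖ·hₖ₋₁ + hₖ₋₂ (and likewise for the denominators kₖ):
a_0 = 1: 1/1
a_1 = 1: 2/1
a_2 = 1: 3/2
a_3 = 4: 14/9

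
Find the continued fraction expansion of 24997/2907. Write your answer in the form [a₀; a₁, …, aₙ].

[8; 1, 1, 2, 35, 1, 15]

24997 = 8·2907 + 1741, so a_0 = 8
2907 = 1·1741 + 1166, so a_1 = 1
1741 = 1·1166 + 575, so a_2 = 1
1166 = 2·575 + 16, so a_3 = 2
575 = 35·16 + 15, so a_4 = 35
16 = 1·15 + 1, so a_5 = 1
15 = 15·1 + 0, so a_6 = 15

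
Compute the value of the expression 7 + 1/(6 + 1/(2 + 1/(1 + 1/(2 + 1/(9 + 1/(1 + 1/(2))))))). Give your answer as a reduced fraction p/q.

Start with 2.
1 + 1/(2/1) = 1 + 1/2 = 3/2
9 + 1/(3/2) = 9 + 2/3 = 29/3
2 + 1/(29/3) = 2 + 3/29 = 61/29
1 + 1/(61/29) = 1 + 29/61 = 90/61
2 + 1/(90/61) = 2 + 61/90 = 241/90
6 + 1/(241/90) = 6 + 90/241 = 1536/241
7 + 1/(1536/241) = 7 + 241/1536 = 10993/1536

10993/1536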